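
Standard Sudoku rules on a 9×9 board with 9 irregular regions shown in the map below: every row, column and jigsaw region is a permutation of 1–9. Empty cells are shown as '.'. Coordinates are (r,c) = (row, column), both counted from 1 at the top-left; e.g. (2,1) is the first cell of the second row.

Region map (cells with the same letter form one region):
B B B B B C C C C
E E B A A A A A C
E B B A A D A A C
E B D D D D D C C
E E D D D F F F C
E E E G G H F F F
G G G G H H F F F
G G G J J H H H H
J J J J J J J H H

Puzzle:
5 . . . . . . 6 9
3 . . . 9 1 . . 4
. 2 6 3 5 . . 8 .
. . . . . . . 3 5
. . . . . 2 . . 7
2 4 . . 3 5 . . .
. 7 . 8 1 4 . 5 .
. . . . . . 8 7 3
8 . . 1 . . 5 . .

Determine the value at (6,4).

(1,6) = 8 (sole candidate).
(2,8) = 2 (sole candidate).
(3,9) = 1 (sole candidate).
(7,9) = 6 (sole candidate).
(9,8) = 9 (sole candidate).
(9,9) = 2 (sole candidate).
(1,7) = 2 (sole candidate).
(6,8) = 1 (sole candidate).
(6,9) = 8 (sole candidate).
(7,1) = 9 (sole candidate).
(7,3) = 2 (sole candidate).
(7,7) = 3 (sole candidate).
(8,6) = 6 (sole candidate).
(3,1) = 7 (sole candidate).
(3,6) = 9 (sole candidate).
(3,7) = 4 (sole candidate).
(4,6) = 7 (sole candidate).
(5,7) = 9 (sole candidate).
(5,8) = 4 (sole candidate).
(6,3) = 9 (sole candidate).
(6,4) = 6: row 6 has {1,2,3,4,5,8,9}; col 4 has {1,3,8}; region has {2,3,7,8,9} → only 6 remains.

6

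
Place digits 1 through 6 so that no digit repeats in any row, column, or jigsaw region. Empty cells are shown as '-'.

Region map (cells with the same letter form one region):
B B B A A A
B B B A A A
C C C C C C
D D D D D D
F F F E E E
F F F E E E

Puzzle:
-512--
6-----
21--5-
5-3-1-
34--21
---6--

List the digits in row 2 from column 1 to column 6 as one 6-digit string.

row 1, column 1 = 4: row 1 has {1,2,5}; col 1 has {2,3,5,6}; region has {1,5,6} → only 4 remains.
row 2, column 3 = 2: row 2 has {6}; col 3 has {1,3}; region has {1,4,5,6} → only 2 remains.
row 4, column 4 = 4: row 4 has {1,3,5}; col 4 has {2,6}; region has {1,3,5} → only 4 remains.
row 5, column 4 = 5: row 5 has {1,2,3,4}; col 4 has {2,4,6}; region has {1,2,6} → only 5 remains.
row 6, column 1 = 1: row 6 has {6}; col 1 has {2,3,4,5,6}; region has {3,4} → only 1 remains.
row 6, column 2 = 2: row 6 has {1,6}; col 2 has {1,4,5}; region has {1,3,4} → only 2 remains.
row 6, column 3 = 5: row 6 has {1,2,6}; col 3 has {1,2,3}; region has {1,2,3,4} → only 5 remains.
row 2, column 2 = 3: row 2 has {2,6}; col 2 has {1,2,4,5}; region has {1,2,4,5,6} → only 3 remains.
row 2, column 4 = 1: row 2 has {2,3,6}; col 4 has {2,4,5,6}; region has {2} → only 1 remains.
row 2, column 5 = 4: row 2 has {1,2,3,6}; col 5 has {1,2,5}; region has {1,2} → only 4 remains.
row 2, column 6 = 5: row 2 has {1,2,3,4,6}; col 6 has {1}; region has {1,2,4} → only 5 remains.

632145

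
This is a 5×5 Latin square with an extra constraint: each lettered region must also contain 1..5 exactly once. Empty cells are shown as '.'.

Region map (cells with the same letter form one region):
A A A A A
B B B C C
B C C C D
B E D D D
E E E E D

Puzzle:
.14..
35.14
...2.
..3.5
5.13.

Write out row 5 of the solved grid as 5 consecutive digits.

54132

row 1, column 1 = 2 (sole candidate).
row 1, column 4 = 5 (sole candidate).
row 1, column 5 = 3 (sole candidate).
row 2, column 3 = 2 (sole candidate).
row 3, column 2 = 3 (sole candidate).
row 3, column 3 = 5 (sole candidate).
row 3, column 5 = 1 (sole candidate).
row 4, column 4 = 4 (sole candidate).
row 5, column 5 = 2: row 5 has {1,3,5}; col 5 has {1,3,4,5}; region has {1,3,4,5} → only 2 remains.
row 3, column 1 = 4 (sole candidate).
row 4, column 1 = 1 (sole candidate).
row 4, column 2 = 2 (sole candidate).
row 5, column 2 = 4: row 5 has {1,2,3,5}; col 2 has {1,2,3,5}; region has {1,2,3,5} → only 4 remains.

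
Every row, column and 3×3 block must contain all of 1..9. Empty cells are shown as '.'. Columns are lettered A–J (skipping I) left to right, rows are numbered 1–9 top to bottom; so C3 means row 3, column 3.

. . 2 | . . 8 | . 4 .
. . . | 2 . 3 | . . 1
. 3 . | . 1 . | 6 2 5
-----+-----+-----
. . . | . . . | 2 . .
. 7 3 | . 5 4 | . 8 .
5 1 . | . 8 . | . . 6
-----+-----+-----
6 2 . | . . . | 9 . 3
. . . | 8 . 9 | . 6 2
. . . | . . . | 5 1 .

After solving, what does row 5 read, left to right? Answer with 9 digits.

273654189

F3 = 7: row 3 has {1,2,3,5,6}; col 6 has {3,4,8,9}; box has {1,2,3,8} → only 7 remains.
G5 = 1: row 5 has {3,4,5,7,8}; col 7 has {2,5,6,9}; box has {2,6,8} → only 1 remains.
J5 = 9: row 5 has {1,3,4,5,7,8}; col 9 has {1,2,3,5,6}; box has {1,2,6,8} → only 9 remains.
F6 = 2: row 6 has {1,5,6,8}; col 6 has {3,4,7,8,9}; box has {4,5,8} → only 2 remains.
H7 = 7: row 7 has {2,3,6,9}; col 8 has {1,2,4,6,8}; box has {1,2,3,5,6,9} → only 7 remains.
G8 = 4: row 8 has {2,6,8,9}; col 7 has {1,2,5,6,9}; box has {1,2,3,5,6,7,9} → only 4 remains.
F9 = 6: row 9 has {1,5}; col 6 has {2,3,4,7,8,9}; box has {8,9} → only 6 remains.
J9 = 8: row 9 has {1,5,6}; col 9 has {1,2,3,5,6,9}; box has {1,2,3,4,5,6,7,9} → only 8 remains.
J1 = 7: row 1 has {2,4,8}; col 9 has {1,2,3,5,6,8,9}; box has {1,2,4,5,6} → only 7 remains.
G2 = 8: row 2 has {1,2,3}; col 7 has {1,2,4,5,6,9}; box has {1,2,4,5,6,7} → only 8 remains.
H2 = 9: row 2 has {1,2,3,8}; col 8 has {1,2,4,6,7,8}; box has {1,2,4,5,6,7,8} → only 9 remains.
F4 = 1: row 4 has {2}; col 6 has {2,3,4,6,7,8,9}; box has {2,4,5,8} → only 1 remains.
J4 = 4: row 4 has {1,2}; col 9 has {1,2,3,5,6,7,8,9}; box has {1,2,6,8,9} → only 4 remains.
A5 = 2: row 5 has {1,3,4,5,7,8,9}; col 1 has {5,6}; box has {1,3,5,7} → only 2 remains.
D5 = 6: row 5 has {1,2,3,4,5,7,8,9}; col 4 has {2,8}; box has {1,2,4,5,8} → only 6 remains.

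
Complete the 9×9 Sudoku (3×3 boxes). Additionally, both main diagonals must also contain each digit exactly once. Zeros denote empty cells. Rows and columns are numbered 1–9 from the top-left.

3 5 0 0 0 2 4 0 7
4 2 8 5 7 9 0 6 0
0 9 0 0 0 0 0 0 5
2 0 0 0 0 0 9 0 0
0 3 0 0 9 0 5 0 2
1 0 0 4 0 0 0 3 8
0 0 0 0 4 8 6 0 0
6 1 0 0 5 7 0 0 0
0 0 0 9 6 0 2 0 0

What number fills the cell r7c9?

r3c1 = 7 (sole candidate).
r3c3 = 1 (sole candidate).
r5c1 = 8 (sole candidate).
r6c5 = 2 (sole candidate).
r6c6 = 5 (sole candidate).
r6c7 = 7 (sole candidate).
r7c2 = 7 (sole candidate).
r9c1 = 5 (sole candidate).
r9c9 = 4 (sole candidate).
r1c3 = 6 (sole candidate).
r4c6 = 3 (sole candidate).
r6c2 = 6 (sole candidate).
r6c3 = 9 (sole candidate).
r7c1 = 9 (sole candidate).
r7c3 = 2 (sole candidate).
r8c8 = 8 (sole candidate).
r9c2 = 8 (sole candidate).
r9c3 = 3 (sole candidate).
r9c6 = 1 (sole candidate).
r9c8 = 7 (sole candidate).
r3c7 = 8 (sole candidate).
r3c8 = 2 (sole candidate).
r4c2 = 4 (sole candidate).
r4c4 = 7 (sole candidate).
r4c8 = 1 (sole candidate).
r4c9 = 6 (sole candidate).
r5c3 = 7 (sole candidate).
r5c6 = 6 (sole candidate).
r5c8 = 4 (sole candidate).
r7c4 = 3 (sole candidate).
r7c8 = 5 (sole candidate).
r7c9 = 1: row 7 has {2,3,4,5,6,7,8,9}; col 9 has {2,4,5,6,7,8}; box has {2,4,5,6,7,8} → only 1 remains.

1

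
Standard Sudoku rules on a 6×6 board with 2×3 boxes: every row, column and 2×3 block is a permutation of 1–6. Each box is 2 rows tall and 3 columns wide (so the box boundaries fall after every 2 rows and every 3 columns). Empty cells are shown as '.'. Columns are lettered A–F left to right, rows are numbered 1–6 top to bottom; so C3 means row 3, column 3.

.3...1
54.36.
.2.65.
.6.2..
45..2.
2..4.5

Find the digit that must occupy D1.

A1 = 6: row 1 has {1,3}; col 1 has {2,4,5}; box has {3,4,5} → only 6 remains.
C1 = 2: row 1 has {1,3,6}; col 3 has {}; box has {3,4,5,6} → only 2 remains.
D1 = 5: row 1 has {1,2,3,6}; col 4 has {2,3,4,6}; box has {1,3,6} → only 5 remains.

5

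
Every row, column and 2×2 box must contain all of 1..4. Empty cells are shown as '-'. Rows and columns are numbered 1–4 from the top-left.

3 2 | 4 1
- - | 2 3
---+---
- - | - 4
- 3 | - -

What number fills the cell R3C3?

R3C2 = 1: row 3 has {4}; col 2 has {2,3}; box has {3} → only 1 remains.
R3C3 = 3: row 3 has {1,4}; col 3 has {2,4}; box has {4} → only 3 remains.

3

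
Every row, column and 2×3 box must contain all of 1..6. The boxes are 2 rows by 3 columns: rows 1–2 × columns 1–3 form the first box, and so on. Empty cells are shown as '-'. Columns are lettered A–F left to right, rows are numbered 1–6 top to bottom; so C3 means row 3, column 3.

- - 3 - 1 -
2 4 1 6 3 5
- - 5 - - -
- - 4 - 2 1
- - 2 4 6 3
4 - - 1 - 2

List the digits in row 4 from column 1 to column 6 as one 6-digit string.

364521

D1 = 2: row 1 has {1,3}; col 4 has {1,4,6}; box has {1,3,5,6} → only 2 remains.
F1 = 4: row 1 has {1,2,3}; col 6 has {1,2,3,5}; box has {1,2,3,5,6} → only 4 remains.
D3 = 3: row 3 has {5}; col 4 has {1,2,4,6}; box has {1,2} → only 3 remains.
E3 = 4: row 3 has {3,5}; col 5 has {1,2,3,6}; box has {1,2,3} → only 4 remains.
F3 = 6: row 3 has {3,4,5}; col 6 has {1,2,3,4,5}; box has {1,2,3,4} → only 6 remains.
D4 = 5: row 4 has {1,2,4}; col 4 has {1,2,3,4,6}; box has {1,2,3,4,6} → only 5 remains.
C6 = 6: row 6 has {1,2,4}; col 3 has {1,2,3,4,5}; box has {2,4} → only 6 remains.
E6 = 5: row 6 has {1,2,4,6}; col 5 has {1,2,3,4,6}; box has {1,2,3,4,6} → only 5 remains.
A3 = 1: row 3 has {3,4,5,6}; col 1 has {2,4}; box has {4,5} → only 1 remains.
B3 = 2: row 3 has {1,3,4,5,6}; col 2 has {4}; box has {1,4,5} → only 2 remains.
A5 = 5: row 5 has {2,3,4,6}; col 1 has {1,2,4}; box has {2,4,6} → only 5 remains.
B5 = 1: row 5 has {2,3,4,5,6}; col 2 has {2,4}; box has {2,4,5,6} → only 1 remains.
B6 = 3: row 6 has {1,2,4,5,6}; col 2 has {1,2,4}; box has {1,2,4,5,6} → only 3 remains.
A1 = 6: row 1 has {1,2,3,4}; col 1 has {1,2,4,5}; box has {1,2,3,4} → only 6 remains.
B1 = 5: row 1 has {1,2,3,4,6}; col 2 has {1,2,3,4}; box has {1,2,3,4,6} → only 5 remains.
A4 = 3: row 4 has {1,2,4,5}; col 1 has {1,2,4,5,6}; box has {1,2,4,5} → only 3 remains.
B4 = 6: row 4 has {1,2,3,4,5}; col 2 has {1,2,3,4,5}; box has {1,2,3,4,5} → only 6 remains.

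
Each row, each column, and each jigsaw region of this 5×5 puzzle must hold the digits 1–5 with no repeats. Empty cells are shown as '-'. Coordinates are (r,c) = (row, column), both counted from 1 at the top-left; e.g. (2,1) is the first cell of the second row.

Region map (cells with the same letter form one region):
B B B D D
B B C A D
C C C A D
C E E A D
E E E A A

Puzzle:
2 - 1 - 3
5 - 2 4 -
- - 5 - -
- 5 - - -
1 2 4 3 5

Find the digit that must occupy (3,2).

(1,2) = 4: row 1 has {1,2,3}; col 2 has {2,5}; region has {1,2,5} → only 4 remains.
(1,4) = 5: row 1 has {1,2,3,4}; col 4 has {3,4}; region has {3} → only 5 remains.
(2,2) = 3: row 2 has {2,4,5}; col 2 has {2,4,5}; region has {1,2,4,5} → only 3 remains.
(2,5) = 1: row 2 has {2,3,4,5}; col 5 has {3,5}; region has {3,5} → only 1 remains.
(3,2) = 1: row 3 has {5}; col 2 has {2,3,4,5}; region has {2,5} → only 1 remains.

1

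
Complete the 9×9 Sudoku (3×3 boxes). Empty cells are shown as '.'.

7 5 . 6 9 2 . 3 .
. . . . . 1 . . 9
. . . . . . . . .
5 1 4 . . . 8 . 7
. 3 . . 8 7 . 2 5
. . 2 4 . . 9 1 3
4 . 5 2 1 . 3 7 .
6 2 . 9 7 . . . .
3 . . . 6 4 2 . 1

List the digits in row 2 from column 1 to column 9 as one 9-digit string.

263841759

row 4, column 4 = 3: row 4 has {1,4,5,7,8}; col 4 has {2,4,6,9}; box has {4,7,8} → only 3 remains.
row 4, column 5 = 2: row 4 has {1,3,4,5,7,8}; col 5 has {1,6,7,8,9}; box has {3,4,7,8} → only 2 remains.
row 4, column 8 = 6: row 4 has {1,2,3,4,5,7,8}; col 8 has {1,2,3,7}; box has {1,2,3,5,7,8,9} → only 6 remains.
row 5, column 1 = 9: row 5 has {2,3,5,7,8}; col 1 has {3,4,5,6,7}; box has {1,2,3,4,5} → only 9 remains.
row 5, column 3 = 6: row 5 has {2,3,5,7,8,9}; col 3 has {2,4,5}; box has {1,2,3,4,5,9} → only 6 remains.
row 5, column 4 = 1: row 5 has {2,3,5,6,7,8,9}; col 4 has {2,3,4,6,9}; box has {2,3,4,7,8} → only 1 remains.
row 5, column 7 = 4: row 5 has {1,2,3,5,6,7,8,9}; col 7 has {2,3,8,9}; box has {1,2,3,5,6,7,8,9} → only 4 remains.
row 6, column 1 = 8: row 6 has {1,2,3,4,9}; col 1 has {3,4,5,6,7,9}; box has {1,2,3,4,5,6,9} → only 8 remains.
row 6, column 2 = 7: row 6 has {1,2,3,4,8,9}; col 2 has {1,2,3,5}; box has {1,2,3,4,5,6,8,9} → only 7 remains.
row 6, column 5 = 5: row 6 has {1,2,3,4,7,8,9}; col 5 has {1,2,6,7,8,9}; box has {1,2,3,4,7,8} → only 5 remains.
row 6, column 6 = 6: row 6 has {1,2,3,4,5,7,8,9}; col 6 has {1,2,4,7}; box has {1,2,3,4,5,7,8} → only 6 remains.
row 7, column 6 = 8: row 7 has {1,2,3,4,5,7}; col 6 has {1,2,4,6,7}; box has {1,2,4,6,7,9} → only 8 remains.
row 7, column 9 = 6: row 7 has {1,2,3,4,5,7,8}; col 9 has {1,3,5,7,9}; box has {1,2,3,7} → only 6 remains.
row 8, column 7 = 5: row 8 has {2,6,7,9}; col 7 has {2,3,4,8,9}; box has {1,2,3,6,7} → only 5 remains.
row 9, column 4 = 5: row 9 has {1,2,3,4,6}; col 4 has {1,2,3,4,6,9}; box has {1,2,4,6,7,8,9} → only 5 remains.
row 1, column 7 = 1: row 1 has {2,3,5,6,7,9}; col 7 has {2,3,4,5,8,9}; box has {3,9} → only 1 remains.
row 2, column 1 = 2: row 2 has {1,9}; col 1 has {3,4,5,6,7,8,9}; box has {5,7} → only 2 remains.
row 3, column 1 = 1: row 3 has {}; col 1 has {2,3,4,5,6,7,8,9}; box has {2,5,7} → only 1 remains.
row 4, column 6 = 9: row 4 has {1,2,3,4,5,6,7,8}; col 6 has {1,2,4,6,7,8}; box has {1,2,3,4,5,6,7,8} → only 9 remains.
row 7, column 2 = 9: row 7 has {1,2,3,4,5,6,7,8}; col 2 has {1,2,3,5,7}; box has {2,3,4,5,6} → only 9 remains.
row 8, column 6 = 3: row 8 has {2,5,6,7,9}; col 6 has {1,2,4,6,7,8,9}; box has {1,2,4,5,6,7,8,9} → only 3 remains.
row 9, column 2 = 8: row 9 has {1,2,3,4,5,6}; col 2 has {1,2,3,5,7,9}; box has {2,3,4,5,6,9} → only 8 remains.
row 9, column 3 = 7: row 9 has {1,2,3,4,5,6,8}; col 3 has {2,4,5,6}; box has {2,3,4,5,6,8,9} → only 7 remains.
row 9, column 8 = 9: row 9 has {1,2,3,4,5,6,7,8}; col 8 has {1,2,3,6,7}; box has {1,2,3,5,6,7} → only 9 remains.
row 1, column 3 = 8: row 1 has {1,2,3,5,6,7,9}; col 3 has {2,4,5,6,7}; box has {1,2,5,7} → only 8 remains.
row 1, column 9 = 4: row 1 has {1,2,3,5,6,7,8,9}; col 9 has {1,3,5,6,7,9}; box has {1,3,9} → only 4 remains.
row 2, column 3 = 3: row 2 has {1,2,9}; col 3 has {2,4,5,6,7,8}; box has {1,2,5,7,8} → only 3 remains.
row 2, column 5 = 4: row 2 has {1,2,3,9}; col 5 has {1,2,5,6,7,8,9}; box has {1,2,6,9} → only 4 remains.
row 3, column 3 = 9: row 3 has {1}; col 3 has {2,3,4,5,6,7,8}; box has {1,2,3,5,7,8} → only 9 remains.
row 3, column 5 = 3: row 3 has {1,9}; col 5 has {1,2,4,5,6,7,8,9}; box has {1,2,4,6,9} → only 3 remains.
row 3, column 6 = 5: row 3 has {1,3,9}; col 6 has {1,2,3,4,6,7,8,9}; box has {1,2,3,4,6,9} → only 5 remains.
row 3, column 8 = 8: row 3 has {1,3,5,9}; col 8 has {1,2,3,6,7,9}; box has {1,3,4,9} → only 8 remains.
row 3, column 9 = 2: row 3 has {1,3,5,8,9}; col 9 has {1,3,4,5,6,7,9}; box has {1,3,4,8,9} → only 2 remains.
row 8, column 3 = 1: row 8 has {2,3,5,6,7,9}; col 3 has {2,3,4,5,6,7,8,9}; box has {2,3,4,5,6,7,8,9} → only 1 remains.
row 8, column 8 = 4: row 8 has {1,2,3,5,6,7,9}; col 8 has {1,2,3,6,7,8,9}; box has {1,2,3,5,6,7,9} → only 4 remains.
row 8, column 9 = 8: row 8 has {1,2,3,4,5,6,7,9}; col 9 has {1,2,3,4,5,6,7,9}; box has {1,2,3,4,5,6,7,9} → only 8 remains.
row 2, column 2 = 6: row 2 has {1,2,3,4,9}; col 2 has {1,2,3,5,7,8,9}; box has {1,2,3,5,7,8,9} → only 6 remains.
row 2, column 7 = 7: row 2 has {1,2,3,4,6,9}; col 7 has {1,2,3,4,5,8,9}; box has {1,2,3,4,8,9} → only 7 remains.
row 2, column 8 = 5: row 2 has {1,2,3,4,6,7,9}; col 8 has {1,2,3,4,6,7,8,9}; box has {1,2,3,4,7,8,9} → only 5 remains.
row 3, column 2 = 4: row 3 has {1,2,3,5,8,9}; col 2 has {1,2,3,5,6,7,8,9}; box has {1,2,3,5,6,7,8,9} → only 4 remains.
row 3, column 4 = 7: row 3 has {1,2,3,4,5,8,9}; col 4 has {1,2,3,4,5,6,9}; box has {1,2,3,4,5,6,9} → only 7 remains.
row 3, column 7 = 6: row 3 has {1,2,3,4,5,7,8,9}; col 7 has {1,2,3,4,5,7,8,9}; box has {1,2,3,4,5,7,8,9} → only 6 remains.
row 2, column 4 = 8: row 2 has {1,2,3,4,5,6,7,9}; col 4 has {1,2,3,4,5,6,7,9}; box has {1,2,3,4,5,6,7,9} → only 8 remains.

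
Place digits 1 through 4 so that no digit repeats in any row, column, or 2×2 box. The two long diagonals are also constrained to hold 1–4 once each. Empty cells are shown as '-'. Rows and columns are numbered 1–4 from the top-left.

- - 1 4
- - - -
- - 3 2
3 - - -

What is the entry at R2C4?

R1C1 = 2: row 1 has {1,4}; col 1 has {3}; box has {}; main diagonal has {3} → only 2 remains.
R1C2 = 3: row 1 has {1,2,4}; col 2 has {}; box has {2} → only 3 remains.
R2C3 = 2: row 2 has {}; col 3 has {1,3}; box has {1,4}; anti-diagonal has {3,4} → only 2 remains.
R2C4 = 3: row 2 has {2}; col 4 has {2,4}; box has {1,2,4} → only 3 remains.

3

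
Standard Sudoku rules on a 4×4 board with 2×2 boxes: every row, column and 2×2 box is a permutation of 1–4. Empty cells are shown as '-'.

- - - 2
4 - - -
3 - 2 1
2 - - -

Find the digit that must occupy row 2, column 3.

1

row 1, column 1 = 1 (sole candidate).
row 1, column 2 = 3 (sole candidate).
row 1, column 3 = 4 (sole candidate).
row 2, column 2 = 2 (sole candidate).
row 2, column 4 = 3 (sole candidate).
row 3, column 2 = 4 (sole candidate).
row 4, column 2 = 1 (sole candidate).
row 4, column 3 = 3 (sole candidate).
row 4, column 4 = 4 (sole candidate).
row 2, column 3 = 1: row 2 has {2,3,4}; col 3 has {2,3,4}; box has {2,3,4} → only 1 remains.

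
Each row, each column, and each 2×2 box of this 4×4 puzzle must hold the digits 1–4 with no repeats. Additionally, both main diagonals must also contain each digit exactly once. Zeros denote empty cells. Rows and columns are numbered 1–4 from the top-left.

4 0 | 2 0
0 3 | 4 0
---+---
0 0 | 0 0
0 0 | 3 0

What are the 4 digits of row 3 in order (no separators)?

3214

row 1, column 2 = 1: row 1 has {2,4}; col 2 has {3}; box has {3,4} → only 1 remains.
row 1, column 4 = 3: row 1 has {1,2,4}; col 4 has {}; box has {2,4}; anti-diagonal has {4} → only 3 remains.
row 2, column 1 = 2: row 2 has {3,4}; col 1 has {4}; box has {1,3,4} → only 2 remains.
row 2, column 4 = 1: row 2 has {2,3,4}; col 4 has {3}; box has {2,3,4} → only 1 remains.
row 3, column 2 = 2: row 3 has {}; col 2 has {1,3}; box has {}; anti-diagonal has {3,4} → only 2 remains.
row 3, column 3 = 1: row 3 has {2}; col 3 has {2,3,4}; box has {3}; main diagonal has {3,4} → only 1 remains.
row 3, column 4 = 4: row 3 has {1,2}; col 4 has {1,3}; box has {1,3} → only 4 remains.
row 4, column 1 = 1: row 4 has {3}; col 1 has {2,4}; box has {2}; anti-diagonal has {2,3,4} → only 1 remains.
row 4, column 2 = 4: row 4 has {1,3}; col 2 has {1,2,3}; box has {1,2} → only 4 remains.
row 4, column 4 = 2: row 4 has {1,3,4}; col 4 has {1,3,4}; box has {1,3,4}; main diagonal has {1,3,4} → only 2 remains.
row 3, column 1 = 3: row 3 has {1,2,4}; col 1 has {1,2,4}; box has {1,2,4} → only 3 remains.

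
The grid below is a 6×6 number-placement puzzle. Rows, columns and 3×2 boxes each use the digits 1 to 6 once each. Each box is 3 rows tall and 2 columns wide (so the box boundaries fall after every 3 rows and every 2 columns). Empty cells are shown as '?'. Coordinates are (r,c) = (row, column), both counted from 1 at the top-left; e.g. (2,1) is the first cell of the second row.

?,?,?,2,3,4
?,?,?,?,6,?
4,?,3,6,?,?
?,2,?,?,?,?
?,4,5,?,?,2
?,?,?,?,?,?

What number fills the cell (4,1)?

(1,3) = 1 (sole candidate).
(2,3) = 4 (sole candidate).
(2,4) = 5 (sole candidate).
(2,6) = 1 (sole candidate).
(3,6) = 5 (sole candidate).
(4,3) = 6 (sole candidate).
(4,6) = 3 (sole candidate).
(5,5) = 1 (sole candidate).
(6,3) = 2 (sole candidate).
(6,6) = 6 (sole candidate).
(2,2) = 3 (sole candidate).
(3,2) = 1 (sole candidate).
(3,5) = 2 (sole candidate).
(5,4) = 3 (sole candidate).
(6,2) = 5 (sole candidate).
(6,5) = 4 (sole candidate).
(1,2) = 6 (sole candidate).
(2,1) = 2 (sole candidate).
(4,1) = 1: row 4 has {2,3,6}; col 1 has {2,4}; box has {2,4,5} → only 1 remains.

1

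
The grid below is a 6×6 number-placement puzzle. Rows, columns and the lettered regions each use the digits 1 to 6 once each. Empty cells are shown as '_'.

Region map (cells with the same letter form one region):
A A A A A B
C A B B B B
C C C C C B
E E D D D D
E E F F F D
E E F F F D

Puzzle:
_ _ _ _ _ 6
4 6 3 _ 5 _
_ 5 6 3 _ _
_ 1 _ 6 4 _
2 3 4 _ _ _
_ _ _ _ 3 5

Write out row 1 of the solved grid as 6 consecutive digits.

r3c1 = 1 (sole candidate).
r3c5 = 2 (sole candidate).
r3c6 = 4 (sole candidate).
r4c1 = 5 (sole candidate).
r4c3 = 2 (sole candidate).
r4c6 = 3 (sole candidate).
r5c6 = 1 (sole candidate).
r6c1 = 6 (sole candidate).
r6c2 = 4 (sole candidate).
r6c3 = 1 (sole candidate).
r6c4 = 2 (sole candidate).
r1c1 = 3: row 1 has {6}; col 1 has {1,2,4,5,6}; region has {6} → only 3 remains.
r1c2 = 2: row 1 has {3,6}; col 2 has {1,3,4,5,6}; region has {3,6} → only 2 remains.
r1c3 = 5: row 1 has {2,3,6}; col 3 has {1,2,3,4,6}; region has {2,3,6} → only 5 remains.
r1c5 = 1: row 1 has {2,3,5,6}; col 5 has {2,3,4,5}; region has {2,3,5,6} → only 1 remains.
r2c4 = 1 (sole candidate).
r2c6 = 2 (sole candidate).
r5c4 = 5 (sole candidate).
r5c5 = 6 (sole candidate).
r1c4 = 4: row 1 has {1,2,3,5,6}; col 4 has {1,2,3,5,6}; region has {1,2,3,5,6} → only 4 remains.

325416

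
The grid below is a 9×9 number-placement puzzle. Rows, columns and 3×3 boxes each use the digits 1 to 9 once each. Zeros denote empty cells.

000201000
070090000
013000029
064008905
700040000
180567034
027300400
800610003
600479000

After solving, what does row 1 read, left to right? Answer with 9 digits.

row 2, column 4 = 8 (sole candidate).
row 3, column 4 = 7 (sole candidate).
row 3, column 5 = 5 (sole candidate).
row 4, column 4 = 1 (sole candidate).
row 4, column 8 = 7 (sole candidate).
row 5, column 4 = 9 (sole candidate).
row 6, column 7 = 2 (sole candidate).
row 7, column 5 = 8 (sole candidate).
row 7, column 6 = 5 (sole candidate).
row 8, column 6 = 2 (sole candidate).
row 1, column 5 = 3: row 1 has {1,2}; col 5 has {1,4,5,6,7,8,9}; box has {1,2,5,7,8,9} → only 3 remains.
row 3, column 1 = 4 (sole candidate).
row 3, column 6 = 6 (sole candidate).
row 3, column 7 = 8 (sole candidate).
row 4, column 5 = 2 (sole candidate).
row 5, column 6 = 3 (sole candidate).
row 6, column 3 = 9 (sole candidate).
row 7, column 1 = 9 (sole candidate).
row 8, column 3 = 5 (sole candidate).
row 8, column 7 = 7 (sole candidate).
row 8, column 8 = 9 (sole candidate).
row 9, column 2 = 3 (sole candidate).
row 9, column 3 = 1 (sole candidate).
row 9, column 7 = 5 (sole candidate).
row 9, column 8 = 8 (sole candidate).
row 9, column 9 = 2 (sole candidate).
row 1, column 1 = 5: row 1 has {1,2,3}; col 1 has {1,4,6,7,8,9}; box has {1,3,4,7} → only 5 remains.
row 1, column 2 = 9: row 1 has {1,2,3,5}; col 2 has {1,2,3,6,7,8}; box has {1,3,4,5,7} → only 9 remains.
row 1, column 7 = 6: row 1 has {1,2,3,5,9}; col 7 has {2,4,5,7,8,9}; box has {2,8,9} → only 6 remains.
row 1, column 8 = 4: row 1 has {1,2,3,5,6,9}; col 8 has {2,3,7,8,9}; box has {2,6,8,9} → only 4 remains.
row 1, column 9 = 7: row 1 has {1,2,3,4,5,6,9}; col 9 has {2,3,4,5,9}; box has {2,4,6,8,9} → only 7 remains.
row 2, column 1 = 2 (sole candidate).
row 2, column 3 = 6 (sole candidate).
row 2, column 6 = 4 (sole candidate).
row 2, column 9 = 1 (sole candidate).
row 4, column 1 = 3 (sole candidate).
row 5, column 2 = 5 (sole candidate).
row 5, column 3 = 2 (sole candidate).
row 5, column 7 = 1 (sole candidate).
row 5, column 8 = 6 (sole candidate).
row 5, column 9 = 8 (sole candidate).
row 7, column 8 = 1 (sole candidate).
row 7, column 9 = 6 (sole candidate).
row 8, column 2 = 4 (sole candidate).
row 1, column 3 = 8: row 1 has {1,2,3,4,5,6,7,9}; col 3 has {1,2,3,4,5,6,7,9}; box has {1,2,3,4,5,6,7,9} → only 8 remains.

598231647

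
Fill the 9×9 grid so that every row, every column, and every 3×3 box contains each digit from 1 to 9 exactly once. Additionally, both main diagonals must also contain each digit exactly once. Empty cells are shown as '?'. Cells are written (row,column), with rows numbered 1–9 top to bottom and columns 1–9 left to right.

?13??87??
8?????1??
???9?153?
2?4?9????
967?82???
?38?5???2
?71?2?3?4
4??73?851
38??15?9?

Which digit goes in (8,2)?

(1,1) = 6: row 1 has {1,3,7,8}; col 1 has {2,3,4,8,9}; box has {1,3,8}; main diagonal has {3,5,8} → only 6 remains.
(1,5) = 4: row 1 has {1,3,6,7,8}; col 5 has {1,2,3,5,8,9}; box has {1,8,9} → only 4 remains.
(1,8) = 2: row 1 has {1,3,4,6,7,8}; col 8 has {3,5,9}; box has {1,3,5,7} → only 2 remains.
(1,9) = 9: row 1 has {1,2,3,4,6,7,8}; col 9 has {1,2,4}; box has {1,2,3,5,7}; anti-diagonal has {1,3,5,8} → only 9 remains.
(2,9) = 6: row 2 has {1,8}; col 9 has {1,2,4,9}; box has {1,2,3,5,7,9} → only 6 remains.
(3,1) = 7: row 3 has {1,3,5,9}; col 1 has {2,3,4,6,8,9}; box has {1,3,6,8} → only 7 remains.
(3,3) = 2: row 3 has {1,3,5,7,9}; col 3 has {1,3,4,7,8}; box has {1,3,6,7,8}; main diagonal has {3,5,6,8} → only 2 remains.
(3,5) = 6: row 3 has {1,2,3,5,7,9}; col 5 has {1,2,3,4,5,8,9}; box has {1,4,8,9} → only 6 remains.
(3,9) = 8: row 3 has {1,2,3,5,6,7,9}; col 9 has {1,2,4,6,9}; box has {1,2,3,5,6,7,9} → only 8 remains.
(4,2) = 5: row 4 has {2,4,9}; col 2 has {1,3,6,7,8}; box has {2,3,4,6,7,8,9} → only 5 remains.
(4,4) = 1: row 4 has {2,4,5,9}; col 4 has {7,9}; box has {2,5,8,9}; main diagonal has {2,3,5,6,8} → only 1 remains.
(4,7) = 6: row 4 has {1,2,4,5,9}; col 7 has {1,3,5,7,8}; box has {2} → only 6 remains.
(5,7) = 4: row 5 has {2,6,7,8,9}; col 7 has {1,3,5,6,7,8}; box has {2,6} → only 4 remains.
(5,8) = 1: row 5 has {2,4,6,7,8,9}; col 8 has {2,3,5,9}; box has {2,4,6} → only 1 remains.
(6,1) = 1: row 6 has {2,3,5,8}; col 1 has {2,3,4,6,7,8,9}; box has {2,3,4,5,6,7,8,9} → only 1 remains.
(6,7) = 9: row 6 has {1,2,3,5,8}; col 7 has {1,3,4,5,6,7,8}; box has {1,2,4,6} → only 9 remains.
(6,8) = 7: row 6 has {1,2,3,5,8,9}; col 8 has {1,2,3,5,9}; box has {1,2,4,6,9} → only 7 remains.
(7,1) = 5: row 7 has {1,2,3,4,7}; col 1 has {1,2,3,4,6,7,8,9}; box has {1,3,4,7,8} → only 5 remains.
(7,8) = 6: row 7 has {1,2,3,4,5,7}; col 8 has {1,2,3,5,7,9}; box has {1,3,4,5,8,9} → only 6 remains.
(8,2) = 2: row 8 has {1,3,4,5,7,8}; col 2 has {1,3,5,6,7,8}; box has {1,3,4,5,7,8}; anti-diagonal has {1,3,5,8,9} → only 2 remains.

2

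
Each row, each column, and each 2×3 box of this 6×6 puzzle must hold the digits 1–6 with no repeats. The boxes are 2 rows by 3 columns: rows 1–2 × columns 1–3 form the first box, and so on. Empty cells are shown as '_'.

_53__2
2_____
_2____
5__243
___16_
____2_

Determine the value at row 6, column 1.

1

row 1, column 5 = 1: row 1 has {2,3,5}; col 5 has {2,4,6}; box has {2} → only 1 remains.
row 3, column 5 = 5: row 3 has {2}; col 5 has {1,2,4,6}; box has {2,3,4} → only 5 remains.
row 2, column 5 = 3: row 2 has {2}; col 5 has {1,2,4,5,6}; box has {1,2} → only 3 remains.
row 3, column 4 = 6: row 3 has {2,5}; col 4 has {1,2}; box has {2,3,4,5} → only 6 remains.
row 3, column 6 = 1: row 3 has {2,5,6}; col 6 has {2,3}; box has {2,3,4,5,6} → only 1 remains.
row 1, column 4 = 4: row 1 has {1,2,3,5}; col 4 has {1,2,6}; box has {1,2,3} → only 4 remains.
row 2, column 4 = 5: row 2 has {2,3}; col 4 has {1,2,4,6}; box has {1,2,3,4} → only 5 remains.
row 2, column 6 = 6: row 2 has {2,3,5}; col 6 has {1,2,3}; box has {1,2,3,4,5} → only 6 remains.
row 3, column 3 = 4: row 3 has {1,2,5,6}; col 3 has {3}; box has {2,5} → only 4 remains.
row 6, column 4 = 3: row 6 has {2}; col 4 has {1,2,4,5,6}; box has {1,2,6} → only 3 remains.
row 1, column 1 = 6: row 1 has {1,2,3,4,5}; col 1 has {2,5}; box has {2,3,5} → only 6 remains.
row 2, column 3 = 1: row 2 has {2,3,5,6}; col 3 has {3,4}; box has {2,3,5,6} → only 1 remains.
row 3, column 1 = 3: row 3 has {1,2,4,5,6}; col 1 has {2,5,6}; box has {2,4,5} → only 3 remains.
row 4, column 3 = 6: row 4 has {2,3,4,5}; col 3 has {1,3,4}; box has {2,3,4,5} → only 6 remains.
row 5, column 1 = 4: row 5 has {1,6}; col 1 has {2,3,5,6}; box has {} → only 4 remains.
row 5, column 2 = 3: row 5 has {1,4,6}; col 2 has {2,5}; box has {4} → only 3 remains.
row 5, column 6 = 5: row 5 has {1,3,4,6}; col 6 has {1,2,3,6}; box has {1,2,3,6} → only 5 remains.
row 6, column 1 = 1: row 6 has {2,3}; col 1 has {2,3,4,5,6}; box has {3,4} → only 1 remains.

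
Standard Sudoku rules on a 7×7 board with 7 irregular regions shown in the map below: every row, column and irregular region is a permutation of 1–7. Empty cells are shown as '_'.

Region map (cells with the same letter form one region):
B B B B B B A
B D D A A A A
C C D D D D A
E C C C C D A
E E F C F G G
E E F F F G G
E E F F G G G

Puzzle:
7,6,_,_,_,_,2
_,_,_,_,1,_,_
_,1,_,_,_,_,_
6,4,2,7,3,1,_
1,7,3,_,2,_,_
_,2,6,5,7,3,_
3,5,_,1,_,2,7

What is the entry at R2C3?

R2C2 = 3 (sole candidate).
R3C1 = 5 (sole candidate).
R4C7 = 5 (sole candidate).
R5C4 = 6 (sole candidate).
R5C7 = 4 (sole candidate).
R6C1 = 4 (sole candidate).
R6C7 = 1 (sole candidate).
R7C3 = 4 (sole candidate).
R7C5 = 6 (sole candidate).
R2C1 = 2 (sole candidate).
R2C4 = 4 (sole candidate).
R2C7 = 6 (sole candidate).
R3C3 = 7 (sole candidate).
R3C4 = 2 (sole candidate).
R3C5 = 4 (sole candidate).
R3C6 = 6 (sole candidate).
R3C7 = 3 (sole candidate).
R5C6 = 5 (sole candidate).
R1C4 = 3 (sole candidate).
R1C5 = 5 (sole candidate).
R1C6 = 4 (sole candidate).
R2C3 = 5: row 2 has {1,2,3,4,6}; col 3 has {2,3,4,6,7}; region has {1,2,3,4,6,7} → only 5 remains.

5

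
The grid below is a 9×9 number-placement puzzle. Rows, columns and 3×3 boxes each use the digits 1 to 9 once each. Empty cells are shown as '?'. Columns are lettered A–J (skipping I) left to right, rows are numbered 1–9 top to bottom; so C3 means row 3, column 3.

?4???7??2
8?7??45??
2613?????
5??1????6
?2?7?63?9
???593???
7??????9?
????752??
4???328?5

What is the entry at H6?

F4 = 8: row 4 has {1,5,6}; col 6 has {2,3,4,5,6,7}; box has {1,3,5,6,7,9} → only 8 remains.
A5 = 1: row 5 has {2,3,6,7,9}; col 1 has {2,4,5,7,8}; box has {2,5} → only 1 remains.
E5 = 4: row 5 has {1,2,3,6,7,9}; col 5 has {3,7,9}; box has {1,3,5,6,7,8,9} → only 4 remains.
A6 = 6: row 6 has {3,5,9}; col 1 has {1,2,4,5,7,8}; box has {1,2,5} → only 6 remains.
F7 = 1: row 7 has {7,9}; col 6 has {2,3,4,5,6,7,8}; box has {2,3,5,7} → only 1 remains.
F3 = 9: row 3 has {1,2,3,6}; col 6 has {1,2,3,4,5,6,7,8}; box has {3,4,7} → only 9 remains.
E4 = 2: row 4 has {1,5,6,8}; col 5 has {3,4,7,9}; box has {1,3,4,5,6,7,8,9} → only 2 remains.
C5 = 8: row 5 has {1,2,3,4,6,7,9}; col 3 has {1,7}; box has {1,2,5,6} → only 8 remains.
H5 = 5: row 5 has {1,2,3,4,6,7,8,9}; col 8 has {9}; box has {3,6,9} → only 5 remains.
B6 = 7: row 6 has {3,5,6,9}; col 2 has {2,4,6}; box has {1,2,5,6,8} → only 7 remains.
C6 = 4: row 6 has {3,5,6,7,9}; col 3 has {1,7,8}; box has {1,2,5,6,7,8} → only 4 remains.
G6 = 1: row 6 has {3,4,5,6,7,9}; col 7 has {2,3,5,8}; box has {3,5,6,9} → only 1 remains.
J6 = 8: row 6 has {1,3,4,5,6,7,9}; col 9 has {2,5,6,9}; box has {1,3,5,6,9} → only 8 remains.
H6 = 2: row 6 has {1,3,4,5,6,7,8,9}; col 8 has {5,9}; box has {1,3,5,6,8,9} → only 2 remains.

2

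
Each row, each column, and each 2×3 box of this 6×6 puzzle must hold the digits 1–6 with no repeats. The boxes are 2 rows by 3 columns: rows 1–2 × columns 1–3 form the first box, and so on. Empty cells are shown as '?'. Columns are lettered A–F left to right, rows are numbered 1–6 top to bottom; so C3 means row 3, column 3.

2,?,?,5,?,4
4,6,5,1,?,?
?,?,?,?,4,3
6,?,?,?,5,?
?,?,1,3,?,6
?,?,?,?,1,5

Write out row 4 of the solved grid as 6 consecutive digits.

634251

C1 = 3: row 1 has {2,4,5}; col 3 has {1,5}; box has {2,4,5,6} → only 3 remains.
E1 = 6: row 1 has {2,3,4,5}; col 5 has {1,4,5}; box has {1,4,5} → only 6 remains.
F2 = 2: row 2 has {1,4,5,6}; col 6 has {3,4,5,6}; box has {1,4,5,6} → only 2 remains.
C3 = 2: row 3 has {3,4}; col 3 has {1,3,5}; box has {6} → only 2 remains.
D3 = 6: row 3 has {2,3,4}; col 4 has {1,3,5}; box has {3,4,5} → only 6 remains.
C4 = 4: row 4 has {5,6}; col 3 has {1,2,3,5}; box has {2,6} → only 4 remains.
D4 = 2: row 4 has {4,5,6}; col 4 has {1,3,5,6}; box has {3,4,5,6} → only 2 remains.
F4 = 1: row 4 has {2,4,5,6}; col 6 has {2,3,4,5,6}; box has {2,3,4,5,6} → only 1 remains.
A5 = 5: row 5 has {1,3,6}; col 1 has {2,4,6}; box has {1} → only 5 remains.
E5 = 2: row 5 has {1,3,5,6}; col 5 has {1,4,5,6}; box has {1,3,5,6} → only 2 remains.
A6 = 3: row 6 has {1,5}; col 1 has {2,4,5,6}; box has {1,5} → only 3 remains.
C6 = 6: row 6 has {1,3,5}; col 3 has {1,2,3,4,5}; box has {1,3,5} → only 6 remains.
D6 = 4: row 6 has {1,3,5,6}; col 4 has {1,2,3,5,6}; box has {1,2,3,5,6} → only 4 remains.
B1 = 1: row 1 has {2,3,4,5,6}; col 2 has {6}; box has {2,3,4,5,6} → only 1 remains.
E2 = 3: row 2 has {1,2,4,5,6}; col 5 has {1,2,4,5,6}; box has {1,2,4,5,6} → only 3 remains.
A3 = 1: row 3 has {2,3,4,6}; col 1 has {2,3,4,5,6}; box has {2,4,6} → only 1 remains.
B3 = 5: row 3 has {1,2,3,4,6}; col 2 has {1,6}; box has {1,2,4,6} → only 5 remains.
B4 = 3: row 4 has {1,2,4,5,6}; col 2 has {1,5,6}; box has {1,2,4,5,6} → only 3 remains.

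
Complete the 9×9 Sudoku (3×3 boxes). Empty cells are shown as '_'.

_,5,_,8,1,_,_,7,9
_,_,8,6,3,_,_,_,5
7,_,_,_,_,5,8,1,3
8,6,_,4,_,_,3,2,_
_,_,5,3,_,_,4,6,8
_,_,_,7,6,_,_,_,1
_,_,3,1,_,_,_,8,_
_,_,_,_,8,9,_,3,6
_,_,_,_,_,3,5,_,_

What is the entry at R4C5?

R2C7 = 2 (sole candidate).
R2C8 = 4 (sole candidate).
R4C6 = 1 (sole candidate).
R4C9 = 7 (sole candidate).
R5C6 = 2 (sole candidate).
R6C6 = 8 (sole candidate).
R6C7 = 9 (sole candidate).
R6C8 = 5 (sole candidate).
R7C7 = 7 (sole candidate).
R8C7 = 1 (sole candidate).
R9C4 = 2 (sole candidate).
R9C8 = 9 (sole candidate).
R9C9 = 4 (sole candidate).
R1C6 = 4 (sole candidate).
R1C7 = 6 (sole candidate).
R2C6 = 7 (sole candidate).
R3C4 = 9 (sole candidate).
R3C5 = 2 (sole candidate).
R4C3 = 9 (sole candidate).
R4C5 = 5: row 4 has {1,2,3,4,6,7,8,9}; col 5 has {1,2,3,6,8}; box has {1,2,3,4,6,7,8} → only 5 remains.

5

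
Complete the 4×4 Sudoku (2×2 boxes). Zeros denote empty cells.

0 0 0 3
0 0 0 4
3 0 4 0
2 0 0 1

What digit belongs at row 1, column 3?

1

row 2, column 1 = 1: row 2 has {4}; col 1 has {2,3}; box has {} → only 1 remains.
row 2, column 3 = 2: row 2 has {1,4}; col 3 has {4}; box has {3,4} → only 2 remains.
row 3, column 2 = 1: row 3 has {3,4}; col 2 has {}; box has {2,3} → only 1 remains.
row 3, column 4 = 2: row 3 has {1,3,4}; col 4 has {1,3,4}; box has {1,4} → only 2 remains.
row 4, column 2 = 4: row 4 has {1,2}; col 2 has {1}; box has {1,2,3} → only 4 remains.
row 4, column 3 = 3: row 4 has {1,2,4}; col 3 has {2,4}; box has {1,2,4} → only 3 remains.
row 1, column 1 = 4: row 1 has {3}; col 1 has {1,2,3}; box has {1} → only 4 remains.
row 1, column 2 = 2: row 1 has {3,4}; col 2 has {1,4}; box has {1,4} → only 2 remains.
row 1, column 3 = 1: row 1 has {2,3,4}; col 3 has {2,3,4}; box has {2,3,4} → only 1 remains.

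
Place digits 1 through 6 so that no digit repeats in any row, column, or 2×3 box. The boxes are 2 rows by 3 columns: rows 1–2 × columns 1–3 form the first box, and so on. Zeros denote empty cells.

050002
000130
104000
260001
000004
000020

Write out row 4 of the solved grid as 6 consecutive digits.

265341

r3c2 = 3: row 3 has {1,4}; col 2 has {5,6}; box has {1,2,4,6} → only 3 remains.
r4c3 = 5: row 4 has {1,2,6}; col 3 has {4}; box has {1,2,3,4,6} → only 5 remains.
r4c5 = 4: row 4 has {1,2,5,6}; col 5 has {2,3}; box has {1} → only 4 remains.
r1c5 = 6: row 1 has {2,5}; col 5 has {2,3,4}; box has {1,2,3} → only 6 remains.
r2c6 = 5: row 2 has {1,3}; col 6 has {1,2,4}; box has {1,2,3,6} → only 5 remains.
r3c5 = 5: row 3 has {1,3,4}; col 5 has {2,3,4,6}; box has {1,4} → only 5 remains.
r3c6 = 6: row 3 has {1,3,4,5}; col 6 has {1,2,4,5}; box has {1,4,5} → only 6 remains.
r4c4 = 3: row 4 has {1,2,4,5,6}; col 4 has {1}; box has {1,4,5,6} → only 3 remains.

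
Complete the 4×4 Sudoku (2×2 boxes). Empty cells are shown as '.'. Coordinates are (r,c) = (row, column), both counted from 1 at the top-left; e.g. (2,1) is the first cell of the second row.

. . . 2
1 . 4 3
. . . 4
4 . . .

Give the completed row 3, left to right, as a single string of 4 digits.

2134

(1,1) = 3: row 1 has {2}; col 1 has {1,4}; box has {1} → only 3 remains.
(1,2) = 4: row 1 has {2,3}; col 2 has {}; box has {1,3} → only 4 remains.
(1,3) = 1: row 1 has {2,3,4}; col 3 has {4}; box has {2,3,4} → only 1 remains.
(2,2) = 2: row 2 has {1,3,4}; col 2 has {4}; box has {1,3,4} → only 2 remains.
(3,1) = 2: row 3 has {4}; col 1 has {1,3,4}; box has {4} → only 2 remains.
(3,3) = 3: row 3 has {2,4}; col 3 has {1,4}; box has {4} → only 3 remains.
(4,3) = 2: row 4 has {4}; col 3 has {1,3,4}; box has {3,4} → only 2 remains.
(4,4) = 1: row 4 has {2,4}; col 4 has {2,3,4}; box has {2,3,4} → only 1 remains.
(3,2) = 1: row 3 has {2,3,4}; col 2 has {2,4}; box has {2,4} → only 1 remains.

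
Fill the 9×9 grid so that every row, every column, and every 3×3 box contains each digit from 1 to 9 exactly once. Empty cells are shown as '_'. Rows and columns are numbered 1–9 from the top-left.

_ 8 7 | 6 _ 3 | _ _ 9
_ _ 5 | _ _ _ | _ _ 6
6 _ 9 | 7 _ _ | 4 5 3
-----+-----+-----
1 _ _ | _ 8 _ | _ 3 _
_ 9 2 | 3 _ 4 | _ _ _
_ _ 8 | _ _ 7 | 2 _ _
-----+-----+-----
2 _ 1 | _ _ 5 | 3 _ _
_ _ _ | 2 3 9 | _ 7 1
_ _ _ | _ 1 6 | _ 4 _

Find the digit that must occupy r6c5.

9

r1c1 = 4 (sole candidate).
r1c7 = 1 (sole candidate).
r1c8 = 2 (sole candidate).
r2c1 = 3 (sole candidate).
r2c8 = 8 (sole candidate).
r3c5 = 2 (sole candidate).
r4c6 = 2 (sole candidate).
r6c1 = 5 (sole candidate).
r6c9 = 4 (sole candidate).
r7c9 = 8 (sole candidate).
r8c1 = 8 (sole candidate).
r9c3 = 3 (sole candidate).
r9c4 = 8 (sole candidate).
r1c5 = 5 (sole candidate).
r2c6 = 1 (sole candidate).
r2c7 = 7 (sole candidate).
r3c2 = 1 (sole candidate).
r3c6 = 8 (sole candidate).
r5c1 = 7 (sole candidate).
r5c5 = 6 (sole candidate).
r5c8 = 1 (sole candidate).
r5c9 = 5 (sole candidate).
r6c5 = 9: row 6 has {2,4,5,7,8}; col 5 has {1,2,3,5,6,8}; box has {2,3,4,6,7,8} → only 9 remains.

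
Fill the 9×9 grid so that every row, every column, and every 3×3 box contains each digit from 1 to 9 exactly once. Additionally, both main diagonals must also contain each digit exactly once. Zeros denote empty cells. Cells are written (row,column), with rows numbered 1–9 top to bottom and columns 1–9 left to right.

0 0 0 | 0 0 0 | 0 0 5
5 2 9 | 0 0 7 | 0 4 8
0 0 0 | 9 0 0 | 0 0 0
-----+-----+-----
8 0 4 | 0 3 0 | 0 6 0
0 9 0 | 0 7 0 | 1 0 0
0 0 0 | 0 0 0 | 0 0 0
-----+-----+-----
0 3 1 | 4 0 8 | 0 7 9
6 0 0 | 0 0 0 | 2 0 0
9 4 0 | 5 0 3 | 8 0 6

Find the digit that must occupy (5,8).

5

(4,4) = 1: row 4 has {3,4,6,8}; col 4 has {4,5,9}; box has {3,7}; main diagonal has {2,6,7} → only 1 remains.
(4,6) = 2: row 4 has {1,3,4,6,8}; col 6 has {3,7,8}; box has {1,3,7}; anti-diagonal has {1,4,5,7,9} → only 2 remains.
(4,9) = 7: row 4 has {1,2,3,4,6,8}; col 9 has {5,6,8,9}; box has {1,6} → only 7 remains.
(7,1) = 2: row 7 has {1,3,4,7,8,9}; col 1 has {5,6,8,9}; box has {1,3,4,6,9} → only 2 remains.
(7,5) = 6: row 7 has {1,2,3,4,7,8,9}; col 5 has {3,7}; box has {3,4,5,8} → only 6 remains.
(7,7) = 5: row 7 has {1,2,3,4,6,7,8,9}; col 7 has {1,2,8}; box has {2,6,7,8,9}; main diagonal has {1,2,6,7} → only 5 remains.
(8,2) = 8: row 8 has {2,6}; col 2 has {2,3,4,9}; box has {1,2,3,4,6,9}; anti-diagonal has {1,2,4,5,7,9} → only 8 remains.
(8,4) = 7: row 8 has {2,6,8}; col 4 has {1,4,5,9}; box has {3,4,5,6,8} → only 7 remains.
(8,8) = 3: row 8 has {2,6,7,8}; col 8 has {4,6,7}; box has {2,5,6,7,8,9}; main diagonal has {1,2,5,6,7} → only 3 remains.
(9,3) = 7: row 9 has {3,4,5,6,8,9}; col 3 has {1,4,9}; box has {1,2,3,4,6,8,9} → only 7 remains.
(9,8) = 1: row 9 has {3,4,5,6,7,8,9}; col 8 has {3,4,6,7}; box has {2,3,5,6,7,8,9} → only 1 remains.
(1,1) = 4: row 1 has {5}; col 1 has {2,5,6,8,9}; box has {2,5,9}; main diagonal has {1,2,3,5,6,7} → only 4 remains.
(2,5) = 1: row 2 has {2,4,5,7,8,9}; col 5 has {3,6,7}; box has {7,9} → only 1 remains.
(3,3) = 8: row 3 has {9}; col 3 has {1,4,7,9}; box has {2,4,5,9}; main diagonal has {1,2,3,4,5,6,7} → only 8 remains.
(3,8) = 2: row 3 has {8,9}; col 8 has {1,3,4,6,7}; box has {4,5,8} → only 2 remains.
(4,2) = 5: row 4 has {1,2,3,4,6,7,8}; col 2 has {2,3,4,8,9}; box has {4,8,9} → only 5 remains.
(4,7) = 9: row 4 has {1,2,3,4,5,6,7,8}; col 7 has {1,2,5,8}; box has {1,6,7} → only 9 remains.
(5,1) = 3: row 5 has {1,7,9}; col 1 has {2,4,5,6,8,9}; box has {4,5,8,9} → only 3 remains.
(6,4) = 6: row 6 has {}; col 4 has {1,4,5,7,9}; box has {1,2,3,7}; anti-diagonal has {1,2,4,5,7,8,9} → only 6 remains.
(6,6) = 9: row 6 has {6}; col 6 has {2,3,7,8}; box has {1,2,3,6,7}; main diagonal has {1,2,3,4,5,6,7,8} → only 9 remains.
(8,3) = 5: row 8 has {2,3,6,7,8}; col 3 has {1,4,7,8,9}; box has {1,2,3,4,6,7,8,9} → only 5 remains.
(8,5) = 9: row 8 has {2,3,5,6,7,8}; col 5 has {1,3,6,7}; box has {3,4,5,6,7,8} → only 9 remains.
(8,6) = 1: row 8 has {2,3,5,6,7,8,9}; col 6 has {2,3,7,8,9}; box has {3,4,5,6,7,8,9} → only 1 remains.
(8,9) = 4: row 8 has {1,2,3,5,6,7,8,9}; col 9 has {5,6,7,8,9}; box has {1,2,3,5,6,7,8,9} → only 4 remains.
(9,5) = 2: row 9 has {1,3,4,5,6,7,8,9}; col 5 has {1,3,6,7,9}; box has {1,3,4,5,6,7,8,9} → only 2 remains.
(1,5) = 8: row 1 has {4,5}; col 5 has {1,2,3,6,7,9}; box has {1,7,9} → only 8 remains.
(1,6) = 6: row 1 has {4,5,8}; col 6 has {1,2,3,7,8,9}; box has {1,7,8,9} → only 6 remains.
(1,8) = 9: row 1 has {4,5,6,8}; col 8 has {1,2,3,4,6,7}; box has {2,4,5,8} → only 9 remains.
(2,4) = 3: row 2 has {1,2,4,5,7,8,9}; col 4 has {1,4,5,6,7,9}; box has {1,6,7,8,9} → only 3 remains.
(2,7) = 6: row 2 has {1,2,3,4,5,7,8,9}; col 7 has {1,2,5,8,9}; box has {2,4,5,8,9} → only 6 remains.
(3,7) = 3: row 3 has {2,8,9}; col 7 has {1,2,5,6,8,9}; box has {2,4,5,6,8,9}; anti-diagonal has {1,2,4,5,6,7,8,9} → only 3 remains.
(3,9) = 1: row 3 has {2,3,8,9}; col 9 has {4,5,6,7,8,9}; box has {2,3,4,5,6,8,9} → only 1 remains.
(5,4) = 8: row 5 has {1,3,7,9}; col 4 has {1,3,4,5,6,7,9}; box has {1,2,3,6,7,9} → only 8 remains.
(5,8) = 5: row 5 has {1,3,7,8,9}; col 8 has {1,2,3,4,6,7,9}; box has {1,6,7,9} → only 5 remains.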